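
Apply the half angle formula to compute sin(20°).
sin(20°) = √((1 - cos 40°)/2) = 0.342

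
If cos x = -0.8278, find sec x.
sec x = 1/cos x = -1.208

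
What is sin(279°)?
sin(279°) = -0.9877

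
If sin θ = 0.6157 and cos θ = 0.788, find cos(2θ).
cos(2θ) = cos²θ - sin²θ = 0.2419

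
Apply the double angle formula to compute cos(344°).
cos(344°) = cos²172° - sin²172° = 0.9613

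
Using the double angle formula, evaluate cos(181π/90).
cos(181π/90) = cos²181π/180 - sin²181π/180 = 0.9994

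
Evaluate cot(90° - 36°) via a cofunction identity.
cot(90° - 36°) = tan(36°) = 0.7265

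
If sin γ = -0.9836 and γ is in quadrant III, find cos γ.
cos γ = -0.1804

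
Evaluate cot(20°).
cot(20°) = 2.747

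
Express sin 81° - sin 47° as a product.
sin 81° - sin 47° = 2 cos(64°) sin(17°)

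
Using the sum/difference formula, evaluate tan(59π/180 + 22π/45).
tan(59π/180 + 22π/45) = (tan 59π/180 + tan 22π/45)/(1 - tan 59π/180 tan 22π/45) = -0.6494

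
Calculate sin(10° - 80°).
sin(10° - 80°) = sin 10° cos 80° - cos 10° sin 80° = -0.9397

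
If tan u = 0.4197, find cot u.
cot u = 1/tan u = 2.383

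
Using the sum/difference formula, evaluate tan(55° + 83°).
tan(55° + 83°) = (tan 55° + tan 83°)/(1 - tan 55° tan 83°) = -0.9004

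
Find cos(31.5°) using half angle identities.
cos(31.5°) = √((1 + cos 63°)/2) = 0.8526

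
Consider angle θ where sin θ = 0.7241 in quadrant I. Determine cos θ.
cos θ = √(1 - sin²θ) = 0.6897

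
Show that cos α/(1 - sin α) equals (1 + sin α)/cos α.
RHS = (1 + sin α)(1 - sin α) / (cos α(1 - sin α)) = (1 - sin²α) / (cos α(1 - sin α)) = cos²α / (cos α(1 - sin α)) = cos α/(1 - sin α) = LHS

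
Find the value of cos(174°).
cos(174°) = -0.9945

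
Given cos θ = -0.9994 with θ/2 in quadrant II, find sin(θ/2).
sin(θ/2) = ±√((1 - cos θ)/2); positive since θ/2 ∈ QII, so sin(θ/2) = 0.9998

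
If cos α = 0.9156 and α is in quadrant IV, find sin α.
sin α = -0.4021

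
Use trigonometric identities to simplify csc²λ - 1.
csc²λ - 1 = cot²λ (using Pythagorean identity)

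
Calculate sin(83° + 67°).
sin(83° + 67°) = sin 83° cos 67° + cos 83° sin 67° = 1/2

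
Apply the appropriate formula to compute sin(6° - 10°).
sin(6° - 10°) = sin 6° cos 10° - cos 6° sin 10° = -0.06976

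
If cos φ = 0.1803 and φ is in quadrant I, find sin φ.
sin φ = 0.9836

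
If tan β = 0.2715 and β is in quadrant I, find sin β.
sin β = 0.262 (using tan²β + 1 = sec²β)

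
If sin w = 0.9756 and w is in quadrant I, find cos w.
cos w = 0.2196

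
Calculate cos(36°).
cos(36°) = 0.809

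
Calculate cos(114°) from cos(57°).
cos(114°) = cos²57° - sin²57° = -0.4067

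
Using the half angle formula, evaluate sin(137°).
sin(137°) = √((1 - cos 274°)/2) = 0.682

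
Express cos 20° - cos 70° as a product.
cos 20° - cos 70° = -2 sin(45°) sin(-25°)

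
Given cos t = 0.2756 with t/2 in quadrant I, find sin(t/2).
sin(t/2) = ±√((1 - cos t)/2); positive since t/2 ∈ QI, so sin(t/2) = 0.6018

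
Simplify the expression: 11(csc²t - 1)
11(csc²t - 1) = 11(cot²t) (using Pythagorean identity)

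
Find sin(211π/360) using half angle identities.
sin(211π/360) = √((1 - cos 211π/180)/2) = 0.9636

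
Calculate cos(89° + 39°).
cos(89° + 39°) = cos 89° cos 39° - sin 89° sin 39° = -0.6157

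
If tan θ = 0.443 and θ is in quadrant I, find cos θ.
cos θ = 0.9143 (using tan²θ + 1 = sec²θ)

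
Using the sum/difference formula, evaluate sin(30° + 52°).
sin(30° + 52°) = sin 30° cos 52° + cos 30° sin 52° = 0.9903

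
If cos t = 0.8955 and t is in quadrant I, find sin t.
sin t = 0.4451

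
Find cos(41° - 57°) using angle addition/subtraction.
cos(41° - 57°) = cos 41° cos 57° + sin 41° sin 57° = 0.9613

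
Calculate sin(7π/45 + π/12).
sin(7π/45 + π/12) = sin 7π/45 cos π/12 + cos 7π/45 sin π/12 = 0.682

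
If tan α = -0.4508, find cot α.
cot α = 1/tan α = -2.218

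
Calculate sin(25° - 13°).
sin(25° - 13°) = sin 25° cos 13° - cos 25° sin 13° = 0.2079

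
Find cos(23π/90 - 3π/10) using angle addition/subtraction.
cos(23π/90 - 3π/10) = cos 23π/90 cos 3π/10 + sin 23π/90 sin 3π/10 = 0.9903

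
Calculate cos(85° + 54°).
cos(85° + 54°) = cos 85° cos 54° - sin 85° sin 54° = -0.7547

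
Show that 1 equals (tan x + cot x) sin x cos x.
RHS = (sin x/cos x + cos x/sin x) sin x cos x = ((sin²x + cos²x)/(sin x cos x)) · sin x cos x = sin²x + cos²x = 1 = LHS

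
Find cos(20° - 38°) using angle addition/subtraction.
cos(20° - 38°) = cos 20° cos 38° + sin 20° sin 38° = 0.9511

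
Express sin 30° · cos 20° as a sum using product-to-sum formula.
sin 30° cos 20° = (1/2)[sin(30°+20°) + sin(30°-20°)]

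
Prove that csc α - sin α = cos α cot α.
LHS = 1/sin α - sin α = (1 - sin²α)/sin α = cos²α/sin α = cos α · (cos α/sin α) = cos α cot α = RHS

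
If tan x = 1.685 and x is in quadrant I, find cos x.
cos x = 0.5104 (using tan²x + 1 = sec²x)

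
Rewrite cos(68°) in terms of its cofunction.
cos(68°) = sin(90° - 68°) = sin(22°)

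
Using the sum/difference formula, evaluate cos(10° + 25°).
cos(10° + 25°) = cos 10° cos 25° - sin 10° sin 25° = 0.8192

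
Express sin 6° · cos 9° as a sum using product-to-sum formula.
sin 6° cos 9° = (1/2)[sin(6°+9°) + sin(6°-9°)]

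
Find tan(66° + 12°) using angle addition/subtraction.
tan(66° + 12°) = (tan 66° + tan 12°)/(1 - tan 66° tan 12°) = 4.705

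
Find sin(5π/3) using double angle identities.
sin(5π/3) = 2 sin 5π/6 cos 5π/6 = -√3/2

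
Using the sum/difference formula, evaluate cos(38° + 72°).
cos(38° + 72°) = cos 38° cos 72° - sin 38° sin 72° = -0.342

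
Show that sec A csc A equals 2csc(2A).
RHS = 2/sin(2A) = 2/(2 sin A cos A) = 1/(sin A cos A) = (1/cos A)(1/sin A) = sec A csc A = LHS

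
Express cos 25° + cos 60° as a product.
cos 25° + cos 60° = 2 cos(42.5°) cos(-17.5°)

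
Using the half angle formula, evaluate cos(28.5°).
cos(28.5°) = √((1 + cos 57°)/2) = 0.8788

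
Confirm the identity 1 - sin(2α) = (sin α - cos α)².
RHS = sin²α - 2 sin α cos α + cos²α = (sin²α + cos²α) - 2 sin α cos α = 1 - sin(2α) = LHS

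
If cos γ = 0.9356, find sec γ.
sec γ = 1/cos γ = 1.069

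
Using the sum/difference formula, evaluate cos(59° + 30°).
cos(59° + 30°) = cos 59° cos 30° - sin 59° sin 30° = 0.01745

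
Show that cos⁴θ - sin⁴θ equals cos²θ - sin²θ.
LHS = (cos²θ - sin²θ)(cos²θ + sin²θ) = (cos²θ - sin²θ) · 1 = cos²θ - sin²θ = RHS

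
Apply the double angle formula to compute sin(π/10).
sin(π/10) = 2 sin π/20 cos π/20 = 0.309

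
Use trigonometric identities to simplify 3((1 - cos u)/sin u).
3((1 - cos u)/sin u) = 3(tan(u/2)) (using Half angle)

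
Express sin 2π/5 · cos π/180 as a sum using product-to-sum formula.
sin 2π/5 cos π/180 = (1/2)[sin(2π/5+π/180) + sin(2π/5-π/180)]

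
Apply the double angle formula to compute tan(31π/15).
tan(31π/15) = 2 tan 31π/30 / (1 - tan²31π/30) = 0.2126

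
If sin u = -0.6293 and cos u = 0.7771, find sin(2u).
sin(2u) = 2 sin u cos u = -0.9781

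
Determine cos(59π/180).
cos(59π/180) = 0.515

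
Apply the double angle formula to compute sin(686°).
sin(686°) = 2 sin 343° cos 343° = -0.5592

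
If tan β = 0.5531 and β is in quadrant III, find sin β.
sin β = -0.484 (using tan²β + 1 = sec²β)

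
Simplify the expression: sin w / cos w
sin w / cos w = tan w (using Quotient identity)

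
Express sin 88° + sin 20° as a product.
sin 88° + sin 20° = 2 sin(54°) cos(34°)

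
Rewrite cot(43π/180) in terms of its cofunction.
cot(43π/180) = tan(π/2 - 43π/180) = tan(47π/180)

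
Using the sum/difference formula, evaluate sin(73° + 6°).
sin(73° + 6°) = sin 73° cos 6° + cos 73° sin 6° = 0.9816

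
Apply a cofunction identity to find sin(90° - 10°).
sin(90° - 10°) = cos(10°) = 0.9848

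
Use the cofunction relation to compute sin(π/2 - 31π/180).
sin(π/2 - 31π/180) = cos(31π/180) = 0.8572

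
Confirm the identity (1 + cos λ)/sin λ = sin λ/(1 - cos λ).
RHS = sin λ(1 + cos λ) / ((1 - cos λ)(1 + cos λ)) = sin λ(1 + cos λ) / (1 - cos²λ) = sin λ(1 + cos λ) / sin²λ = (1 + cos λ)/sin λ = LHS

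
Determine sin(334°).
sin(334°) = -0.4384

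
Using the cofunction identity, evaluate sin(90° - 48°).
sin(90° - 48°) = cos(48°) = 0.6691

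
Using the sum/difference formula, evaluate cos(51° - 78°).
cos(51° - 78°) = cos 51° cos 78° + sin 51° sin 78° = 0.891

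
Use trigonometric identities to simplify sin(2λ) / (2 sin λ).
sin(2λ) / (2 sin λ) = cos λ (using Double angle)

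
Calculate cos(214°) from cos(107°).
cos(214°) = cos²107° - sin²107° = -0.829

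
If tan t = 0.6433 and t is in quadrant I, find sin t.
sin t = 0.541 (using tan²t + 1 = sec²t)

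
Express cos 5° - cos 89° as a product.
cos 5° - cos 89° = -2 sin(47°) sin(-42°)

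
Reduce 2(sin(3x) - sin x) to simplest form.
2(sin(3x) - sin x) = 2(2 cos(2x) sin x) (using Sum-to-product)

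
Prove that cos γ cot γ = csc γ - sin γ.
RHS = 1/sin γ - sin γ = (1 - sin²γ)/sin γ = cos²γ/sin γ = cos γ · (cos γ/sin γ) = cos γ cot γ = LHS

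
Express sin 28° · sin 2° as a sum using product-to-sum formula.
sin 28° sin 2° = (1/2)[cos(28°-2°) - cos(28°+2°)]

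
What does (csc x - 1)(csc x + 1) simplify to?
(csc x - 1)(csc x + 1) = cot²x (using Diff. of squares)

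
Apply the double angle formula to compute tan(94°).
tan(94°) = 2 tan 47° / (1 - tan²47°) = -14.3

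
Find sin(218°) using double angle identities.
sin(218°) = 2 sin 109° cos 109° = -0.6157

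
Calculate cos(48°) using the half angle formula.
cos(48°) = √((1 + cos 96°)/2) = 0.6691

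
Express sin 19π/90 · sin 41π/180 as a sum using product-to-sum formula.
sin 19π/90 sin 41π/180 = (1/2)[cos(19π/90-41π/180) - cos(19π/90+41π/180)]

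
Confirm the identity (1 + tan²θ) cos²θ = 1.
LHS = sec²θ · cos²θ = (1/cos²θ) · cos²θ = 1 = RHS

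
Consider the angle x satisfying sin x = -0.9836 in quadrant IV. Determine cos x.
cos x = √(1 - sin²x) = 0.1804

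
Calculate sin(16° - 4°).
sin(16° - 4°) = sin 16° cos 4° - cos 16° sin 4° = 0.2079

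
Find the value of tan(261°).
tan(261°) = 6.314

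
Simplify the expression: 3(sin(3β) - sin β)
3(sin(3β) - sin β) = 3(2 cos(2β) sin β) (using Sum-to-product)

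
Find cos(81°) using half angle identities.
cos(81°) = √((1 + cos 162°)/2) = 0.1564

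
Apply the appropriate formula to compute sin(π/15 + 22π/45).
sin(π/15 + 22π/45) = sin π/15 cos 22π/45 + cos π/15 sin 22π/45 = 0.9848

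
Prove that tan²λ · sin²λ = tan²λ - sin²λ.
RHS = sin²λ/cos²λ - sin²λ = sin²λ(1/cos²λ - 1) = sin²λ · (1 - cos²λ)/cos²λ = sin²λ · sin²λ/cos²λ = sin²λ · tan²λ = LHS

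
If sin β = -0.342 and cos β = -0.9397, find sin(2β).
sin(2β) = 2 sin β cos β = 0.6428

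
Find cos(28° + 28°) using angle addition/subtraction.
cos(28° + 28°) = cos 28° cos 28° - sin 28° sin 28° = 0.5592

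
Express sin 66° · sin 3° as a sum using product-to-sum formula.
sin 66° sin 3° = (1/2)[cos(66°-3°) - cos(66°+3°)]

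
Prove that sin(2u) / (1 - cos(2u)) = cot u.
LHS = 2 sin u cos u / (2sin²u) = cos u/sin u = cot u = RHS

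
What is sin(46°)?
sin(46°) = 0.7193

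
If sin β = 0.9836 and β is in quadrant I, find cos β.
cos β = 0.1804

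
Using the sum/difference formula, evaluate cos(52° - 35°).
cos(52° - 35°) = cos 52° cos 35° + sin 52° sin 35° = 0.9563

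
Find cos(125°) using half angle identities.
cos(125°) = -√((1 + cos 250°)/2) = -0.5736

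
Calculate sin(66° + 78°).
sin(66° + 78°) = sin 66° cos 78° + cos 66° sin 78° = 0.5878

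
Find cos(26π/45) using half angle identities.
cos(26π/45) = -√((1 + cos 52π/45)/2) = -0.2419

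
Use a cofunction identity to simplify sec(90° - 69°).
sec(90° - 69°) = csc(69°)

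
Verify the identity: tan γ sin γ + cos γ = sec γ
LHS = sin²γ/cos γ + cos γ = (sin²γ + cos²γ)/cos γ = 1/cos γ = sec γ = RHS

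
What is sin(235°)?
sin(235°) = -0.8192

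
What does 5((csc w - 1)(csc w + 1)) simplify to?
5((csc w - 1)(csc w + 1)) = 5(cot²w) (using Diff. of squares)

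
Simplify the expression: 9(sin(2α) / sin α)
9(sin(2α) / sin α) = 9(2 cos α) (using Double angle)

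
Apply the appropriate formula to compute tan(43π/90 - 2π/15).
tan(43π/90 - 2π/15) = (tan 43π/90 - tan 2π/15)/(1 + tan 43π/90 tan 2π/15) = 1.881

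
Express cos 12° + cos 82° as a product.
cos 12° + cos 82° = 2 cos(47°) cos(-35°)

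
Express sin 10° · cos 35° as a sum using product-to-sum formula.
sin 10° cos 35° = (1/2)[sin(10°+35°) + sin(10°-35°)]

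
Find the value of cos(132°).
cos(132°) = -0.6691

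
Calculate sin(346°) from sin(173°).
sin(346°) = 2 sin 173° cos 173° = -0.2419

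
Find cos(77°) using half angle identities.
cos(77°) = √((1 + cos 154°)/2) = 0.225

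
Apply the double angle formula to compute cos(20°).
cos(20°) = cos²10° - sin²10° = 0.9397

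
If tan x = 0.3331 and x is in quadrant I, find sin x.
sin x = 0.316 (using tan²x + 1 = sec²x)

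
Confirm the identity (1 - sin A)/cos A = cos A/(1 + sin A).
LHS = (1 - sin A)(1 + sin A) / (cos A(1 + sin A)) = (1 - sin²A) / (cos A(1 + sin A)) = cos²A / (cos A(1 + sin A)) = cos A/(1 + sin A) = RHS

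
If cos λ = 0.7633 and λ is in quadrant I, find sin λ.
sin λ = 0.646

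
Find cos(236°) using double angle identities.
cos(236°) = cos²118° - sin²118° = -0.5592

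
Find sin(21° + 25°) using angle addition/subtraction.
sin(21° + 25°) = sin 21° cos 25° + cos 21° sin 25° = 0.7193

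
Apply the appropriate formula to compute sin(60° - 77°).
sin(60° - 77°) = sin 60° cos 77° - cos 60° sin 77° = -0.2924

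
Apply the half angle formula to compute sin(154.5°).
sin(154.5°) = √((1 - cos 309°)/2) = 0.4305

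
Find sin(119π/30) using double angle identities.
sin(119π/30) = 2 sin 119π/60 cos 119π/60 = -0.1045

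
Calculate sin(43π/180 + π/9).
sin(43π/180 + π/9) = sin 43π/180 cos π/9 + cos 43π/180 sin π/9 = 0.891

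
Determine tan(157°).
tan(157°) = -0.4245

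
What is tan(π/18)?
tan(π/18) = 0.1763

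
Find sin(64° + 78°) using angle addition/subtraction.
sin(64° + 78°) = sin 64° cos 78° + cos 64° sin 78° = 0.6157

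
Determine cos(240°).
cos(240°) = -1/2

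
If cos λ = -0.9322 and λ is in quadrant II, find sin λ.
sin λ = 0.3619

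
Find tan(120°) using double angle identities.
tan(120°) = 2 tan 60° / (1 - tan²60°) = -√3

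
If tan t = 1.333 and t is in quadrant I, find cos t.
cos t = 0.6001 (using tan²t + 1 = sec²t)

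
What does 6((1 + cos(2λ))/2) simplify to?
6((1 + cos(2λ))/2) = 6(cos²λ) (using Power reduction)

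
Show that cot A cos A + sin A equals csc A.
LHS = cos²A/sin A + sin A = (cos²A + sin²A)/sin A = 1/sin A = csc A = RHS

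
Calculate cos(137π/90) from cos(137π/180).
cos(137π/90) = 1 - 2sin²137π/180 = 0.06976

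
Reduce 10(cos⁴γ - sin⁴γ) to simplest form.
10(cos⁴γ - sin⁴γ) = 10(cos(2γ)) (using Factoring + double angle)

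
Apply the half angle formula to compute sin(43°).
sin(43°) = √((1 - cos 86°)/2) = 0.682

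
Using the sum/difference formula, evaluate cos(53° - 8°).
cos(53° - 8°) = cos 53° cos 8° + sin 53° sin 8° = √2/2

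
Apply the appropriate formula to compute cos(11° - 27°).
cos(11° - 27°) = cos 11° cos 27° + sin 11° sin 27° = 0.9613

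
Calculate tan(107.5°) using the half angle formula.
tan(107.5°) = sin 215° / (1 + cos 215°) = -3.172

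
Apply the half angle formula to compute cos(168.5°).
cos(168.5°) = -√((1 + cos 337°)/2) = -0.9799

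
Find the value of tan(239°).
tan(239°) = 1.664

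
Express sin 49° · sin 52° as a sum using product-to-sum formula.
sin 49° sin 52° = (1/2)[cos(49°-52°) - cos(49°+52°)]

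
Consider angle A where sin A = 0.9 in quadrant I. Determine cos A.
cos A = √(1 - sin²A) = 0.4359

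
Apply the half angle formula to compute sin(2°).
sin(2°) = √((1 - cos 4°)/2) = 0.0349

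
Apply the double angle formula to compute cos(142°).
cos(142°) = cos²71° - sin²71° = -0.788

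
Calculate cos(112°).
cos(112°) = -0.3746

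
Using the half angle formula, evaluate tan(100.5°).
tan(100.5°) = sin 201° / (1 + cos 201°) = -5.396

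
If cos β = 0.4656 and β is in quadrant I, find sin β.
sin β = 0.885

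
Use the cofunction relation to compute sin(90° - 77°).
sin(90° - 77°) = cos(77°) = 0.225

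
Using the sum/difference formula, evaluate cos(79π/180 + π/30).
cos(79π/180 + π/30) = cos 79π/180 cos π/30 - sin 79π/180 sin π/30 = 0.08716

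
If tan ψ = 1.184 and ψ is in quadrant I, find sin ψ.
sin ψ = 0.764 (using tan²ψ + 1 = sec²ψ)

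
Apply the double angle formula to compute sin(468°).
sin(468°) = 2 sin 234° cos 234° = 0.9511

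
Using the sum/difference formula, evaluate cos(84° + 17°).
cos(84° + 17°) = cos 84° cos 17° - sin 84° sin 17° = -0.1908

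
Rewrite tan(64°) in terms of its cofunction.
tan(64°) = cot(90° - 64°) = cot(26°)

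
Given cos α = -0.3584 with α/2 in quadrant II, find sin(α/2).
sin(α/2) = ±√((1 - cos α)/2); positive since α/2 ∈ QII, so sin(α/2) = 0.8241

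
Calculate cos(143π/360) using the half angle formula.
cos(143π/360) = √((1 + cos 143π/180)/2) = 0.3173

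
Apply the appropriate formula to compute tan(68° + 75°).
tan(68° + 75°) = (tan 68° + tan 75°)/(1 - tan 68° tan 75°) = -0.7536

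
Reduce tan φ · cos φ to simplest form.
tan φ · cos φ = sin φ (using Quotient identity)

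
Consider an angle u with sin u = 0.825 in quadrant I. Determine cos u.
cos u = √(1 - sin²u) = 0.5651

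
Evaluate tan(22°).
tan(22°) = 0.404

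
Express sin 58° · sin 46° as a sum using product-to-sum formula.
sin 58° sin 46° = (1/2)[cos(58°-46°) - cos(58°+46°)]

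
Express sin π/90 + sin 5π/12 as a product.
sin π/90 + sin 5π/12 = 2 sin(77π/360) cos(-73π/360)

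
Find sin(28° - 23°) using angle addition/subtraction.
sin(28° - 23°) = sin 28° cos 23° - cos 28° sin 23° = 0.08716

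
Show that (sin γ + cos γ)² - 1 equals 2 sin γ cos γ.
LHS = sin²γ + 2 sin γ cos γ + cos²γ - 1 = (sin²γ + cos²γ) + 2 sin γ cos γ - 1 = 1 + 2 sin γ cos γ - 1 = 2 sin γ cos γ = RHS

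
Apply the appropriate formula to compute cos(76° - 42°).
cos(76° - 42°) = cos 76° cos 42° + sin 76° sin 42° = 0.829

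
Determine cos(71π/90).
cos(71π/90) = -0.788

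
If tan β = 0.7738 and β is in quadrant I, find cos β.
cos β = 0.7909 (using tan²β + 1 = sec²β)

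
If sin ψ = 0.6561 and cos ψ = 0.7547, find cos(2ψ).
cos(2ψ) = cos²ψ - sin²ψ = 0.1391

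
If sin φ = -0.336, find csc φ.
csc φ = 1/sin φ = -2.976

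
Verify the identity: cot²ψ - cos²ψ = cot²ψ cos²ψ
LHS = cos²ψ/sin²ψ - cos²ψ = cos²ψ(1/sin²ψ - 1) = cos²ψ · (1 - sin²ψ)/sin²ψ = cos²ψ · cos²ψ/sin²ψ = cos²ψ · cot²ψ = RHS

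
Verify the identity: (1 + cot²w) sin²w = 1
LHS = csc²w · sin²w = (1/sin²w) · sin²w = 1 = RHS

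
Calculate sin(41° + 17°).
sin(41° + 17°) = sin 41° cos 17° + cos 41° sin 17° = 0.848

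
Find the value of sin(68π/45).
sin(68π/45) = -0.9994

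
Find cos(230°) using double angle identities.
cos(230°) = cos²115° - sin²115° = -0.6428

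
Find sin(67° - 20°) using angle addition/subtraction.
sin(67° - 20°) = sin 67° cos 20° - cos 67° sin 20° = 0.7314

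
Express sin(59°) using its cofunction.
sin(59°) = cos(90° - 59°) = cos(31°)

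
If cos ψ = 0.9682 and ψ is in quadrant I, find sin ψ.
sin ψ = 0.2502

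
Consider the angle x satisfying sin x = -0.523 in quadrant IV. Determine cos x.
cos x = √(1 - sin²x) = 0.8523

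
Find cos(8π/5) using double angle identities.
cos(8π/5) = cos²4π/5 - sin²4π/5 = 0.309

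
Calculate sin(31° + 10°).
sin(31° + 10°) = sin 31° cos 10° + cos 31° sin 10° = 0.6561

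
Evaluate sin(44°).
sin(44°) = 0.6947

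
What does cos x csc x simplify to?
cos x csc x = cot x (using Reciprocal + quotient)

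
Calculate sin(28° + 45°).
sin(28° + 45°) = sin 28° cos 45° + cos 28° sin 45° = 0.9563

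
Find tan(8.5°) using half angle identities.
tan(8.5°) = sin 17° / (1 + cos 17°) = 0.1495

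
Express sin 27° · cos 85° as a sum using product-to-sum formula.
sin 27° cos 85° = (1/2)[sin(27°+85°) + sin(27°-85°)]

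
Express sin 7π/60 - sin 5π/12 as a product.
sin 7π/60 - sin 5π/12 = 2 cos(4π/15) sin(-3π/20)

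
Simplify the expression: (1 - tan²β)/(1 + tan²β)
(1 - tan²β)/(1 + tan²β) = cos(2β) (using Double angle)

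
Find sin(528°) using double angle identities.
sin(528°) = 2 sin 264° cos 264° = 0.2079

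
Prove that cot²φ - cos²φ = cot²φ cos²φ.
LHS = cos²φ/sin²φ - cos²φ = cos²φ(1/sin²φ - 1) = cos²φ · (1 - sin²φ)/sin²φ = cos²φ · cos²φ/sin²φ = cos²φ · cot²φ = RHS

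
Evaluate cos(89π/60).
cos(89π/60) = -0.05234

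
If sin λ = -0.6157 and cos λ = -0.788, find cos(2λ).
cos(2λ) = cos²λ - sin²λ = 0.2419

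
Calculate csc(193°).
csc(193°) = -4.445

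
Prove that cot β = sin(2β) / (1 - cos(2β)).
RHS = 2 sin β cos β / (2sin²β) = cos β/sin β = cot β = LHS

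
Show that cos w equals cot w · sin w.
RHS = (cos w/sin w) · sin w = cos w = LHS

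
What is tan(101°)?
tan(101°) = -5.145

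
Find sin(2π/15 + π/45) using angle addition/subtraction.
sin(2π/15 + π/45) = sin 2π/15 cos π/45 + cos 2π/15 sin π/45 = 0.4695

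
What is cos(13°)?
cos(13°) = 0.9744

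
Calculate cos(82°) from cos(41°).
cos(82°) = cos²41° - sin²41° = 0.1392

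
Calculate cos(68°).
cos(68°) = 0.3746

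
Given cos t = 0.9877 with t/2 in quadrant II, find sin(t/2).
sin(t/2) = ±√((1 - cos t)/2); positive since t/2 ∈ QII, so sin(t/2) = 0.07842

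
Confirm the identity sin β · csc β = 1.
LHS = sin β · (1/sin β) = 1 = RHS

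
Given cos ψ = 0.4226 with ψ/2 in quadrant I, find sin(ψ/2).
sin(ψ/2) = ±√((1 - cos ψ)/2); positive since ψ/2 ∈ QI, so sin(ψ/2) = 0.5373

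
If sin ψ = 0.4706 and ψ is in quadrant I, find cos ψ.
cos ψ = 0.8823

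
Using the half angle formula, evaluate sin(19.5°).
sin(19.5°) = √((1 - cos 39°)/2) = 0.3338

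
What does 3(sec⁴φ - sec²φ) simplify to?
3(sec⁴φ - sec²φ) = 3(tan⁴φ + tan²φ) (using Pythagorean)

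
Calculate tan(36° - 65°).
tan(36° - 65°) = (tan 36° - tan 65°)/(1 + tan 36° tan 65°) = -0.5543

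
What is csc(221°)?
csc(221°) = -1.524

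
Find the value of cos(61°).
cos(61°) = 0.4848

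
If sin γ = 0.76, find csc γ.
csc γ = 1/sin γ = 1.316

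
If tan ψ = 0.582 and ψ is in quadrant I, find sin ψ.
sin ψ = 0.503 (using tan²ψ + 1 = sec²ψ)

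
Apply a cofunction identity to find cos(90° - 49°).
cos(90° - 49°) = sin(49°) = 0.7547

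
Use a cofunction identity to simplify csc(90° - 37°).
csc(90° - 37°) = sec(37°)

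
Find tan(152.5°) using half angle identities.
tan(152.5°) = sin 305° / (1 + cos 305°) = -0.5206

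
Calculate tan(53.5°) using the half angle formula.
tan(53.5°) = sin 107° / (1 + cos 107°) = 1.351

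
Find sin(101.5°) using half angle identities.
sin(101.5°) = √((1 - cos 203°)/2) = 0.9799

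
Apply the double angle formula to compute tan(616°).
tan(616°) = 2 tan 308° / (1 - tan²308°) = 4.011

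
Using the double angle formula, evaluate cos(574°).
cos(574°) = cos²287° - sin²287° = -0.829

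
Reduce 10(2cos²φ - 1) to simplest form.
10(2cos²φ - 1) = 10(cos(2φ)) (using Double angle)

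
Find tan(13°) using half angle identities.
tan(13°) = sin 26° / (1 + cos 26°) = 0.2309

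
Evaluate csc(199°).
csc(199°) = -3.072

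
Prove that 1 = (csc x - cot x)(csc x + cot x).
RHS = csc²x - cot²x = (1 + cot²x) - cot²x = 1 = LHS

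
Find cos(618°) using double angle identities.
cos(618°) = 1 - 2sin²309° = -0.2079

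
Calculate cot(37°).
cot(37°) = 1.327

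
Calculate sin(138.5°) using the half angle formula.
sin(138.5°) = √((1 - cos 277°)/2) = 0.6626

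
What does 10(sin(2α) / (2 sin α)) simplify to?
10(sin(2α) / (2 sin α)) = 10(cos α) (using Double angle)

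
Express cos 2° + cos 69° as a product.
cos 2° + cos 69° = 2 cos(35.5°) cos(-33.5°)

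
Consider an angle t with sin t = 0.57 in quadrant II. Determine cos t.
cos t = ±√(1 - sin²t) = -0.8216 (negative in QII)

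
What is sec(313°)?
sec(313°) = 1.466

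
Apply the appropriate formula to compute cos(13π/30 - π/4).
cos(13π/30 - π/4) = cos 13π/30 cos π/4 + sin 13π/30 sin π/4 = 0.8387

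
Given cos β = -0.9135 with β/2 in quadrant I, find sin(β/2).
sin(β/2) = ±√((1 - cos β)/2); positive since β/2 ∈ QI, so sin(β/2) = 0.9781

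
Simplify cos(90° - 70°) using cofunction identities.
cos(90° - 70°) = sin(70°)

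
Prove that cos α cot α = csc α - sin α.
RHS = 1/sin α - sin α = (1 - sin²α)/sin α = cos²α/sin α = cos α · (cos α/sin α) = cos α cot α = LHS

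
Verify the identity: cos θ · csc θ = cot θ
LHS = cos θ · (1/sin θ) = cos θ/sin θ = cot θ = RHS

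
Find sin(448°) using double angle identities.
sin(448°) = 2 sin 224° cos 224° = 0.9994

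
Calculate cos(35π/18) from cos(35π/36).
cos(35π/18) = cos²35π/36 - sin²35π/36 = 0.9848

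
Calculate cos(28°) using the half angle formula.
cos(28°) = √((1 + cos 56°)/2) = 0.8829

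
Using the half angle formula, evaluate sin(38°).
sin(38°) = √((1 - cos 76°)/2) = 0.6157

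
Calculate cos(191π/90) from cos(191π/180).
cos(191π/90) = cos²191π/180 - sin²191π/180 = 0.9272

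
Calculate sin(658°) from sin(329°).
sin(658°) = 2 sin 329° cos 329° = -0.8829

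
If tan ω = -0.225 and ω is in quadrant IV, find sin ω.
sin ω = -0.2195 (using tan²ω + 1 = sec²ω)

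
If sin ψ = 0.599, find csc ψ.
csc ψ = 1/sin ψ = 1.669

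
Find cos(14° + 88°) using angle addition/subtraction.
cos(14° + 88°) = cos 14° cos 88° - sin 14° sin 88° = -0.2079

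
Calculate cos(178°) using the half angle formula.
cos(178°) = -√((1 + cos 356°)/2) = -0.9994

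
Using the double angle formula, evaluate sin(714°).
sin(714°) = 2 sin 357° cos 357° = -0.1045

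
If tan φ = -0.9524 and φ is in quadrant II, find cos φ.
cos φ = -0.7241 (using tan²φ + 1 = sec²φ)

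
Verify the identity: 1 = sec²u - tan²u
RHS = 1/cos²u - sin²u/cos²u = (1 - sin²u)/cos²u = cos²u/cos²u = 1 = LHS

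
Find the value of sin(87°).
sin(87°) = 0.9986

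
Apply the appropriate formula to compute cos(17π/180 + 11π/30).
cos(17π/180 + 11π/30) = cos 17π/180 cos 11π/30 - sin 17π/180 sin 11π/30 = 0.1219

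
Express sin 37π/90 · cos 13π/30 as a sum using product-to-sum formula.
sin 37π/90 cos 13π/30 = (1/2)[sin(37π/90+13π/30) + sin(37π/90-13π/30)]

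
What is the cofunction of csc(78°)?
csc(78°) = sec(90° - 78°) = sec(12°)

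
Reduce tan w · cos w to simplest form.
tan w · cos w = sin w (using Quotient identity)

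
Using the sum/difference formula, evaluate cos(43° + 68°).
cos(43° + 68°) = cos 43° cos 68° - sin 43° sin 68° = -0.3584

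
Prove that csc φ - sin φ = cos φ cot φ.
LHS = 1/sin φ - sin φ = (1 - sin²φ)/sin φ = cos²φ/sin φ = cos φ · (cos φ/sin φ) = cos φ cot φ = RHS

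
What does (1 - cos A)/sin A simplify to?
(1 - cos A)/sin A = tan(A/2) (using Half angle)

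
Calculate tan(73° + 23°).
tan(73° + 23°) = (tan 73° + tan 23°)/(1 - tan 73° tan 23°) = -9.514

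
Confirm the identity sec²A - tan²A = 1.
LHS = 1/cos²A - sin²A/cos²A = (1 - sin²A)/cos²A = cos²A/cos²A = 1 = RHS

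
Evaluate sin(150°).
sin(150°) = 1/2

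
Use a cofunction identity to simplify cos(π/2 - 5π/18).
cos(π/2 - 5π/18) = sin(5π/18)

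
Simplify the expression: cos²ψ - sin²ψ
cos²ψ - sin²ψ = cos(2ψ) (using Double angle)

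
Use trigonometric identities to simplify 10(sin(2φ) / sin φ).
10(sin(2φ) / sin φ) = 10(2 cos φ) (using Double angle)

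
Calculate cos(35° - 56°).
cos(35° - 56°) = cos 35° cos 56° + sin 35° sin 56° = 0.9336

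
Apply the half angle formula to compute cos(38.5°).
cos(38.5°) = √((1 + cos 77°)/2) = 0.7826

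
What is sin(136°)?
sin(136°) = 0.6947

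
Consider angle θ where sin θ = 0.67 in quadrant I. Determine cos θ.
cos θ = √(1 - sin²θ) = 0.7424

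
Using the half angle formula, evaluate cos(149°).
cos(149°) = -√((1 + cos 298°)/2) = -0.8572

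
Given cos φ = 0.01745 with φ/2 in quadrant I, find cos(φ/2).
cos(φ/2) = ±√((1 + cos φ)/2); positive since φ/2 ∈ QI, so cos(φ/2) = 0.7132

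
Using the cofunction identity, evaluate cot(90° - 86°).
cot(90° - 86°) = tan(86°) = 14.3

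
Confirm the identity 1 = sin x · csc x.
RHS = sin x · (1/sin x) = 1 = LHS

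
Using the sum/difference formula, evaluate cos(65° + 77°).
cos(65° + 77°) = cos 65° cos 77° - sin 65° sin 77° = -0.788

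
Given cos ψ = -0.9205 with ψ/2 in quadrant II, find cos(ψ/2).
cos(ψ/2) = ±√((1 + cos ψ)/2); negative since ψ/2 ∈ QII, so cos(ψ/2) = -0.1994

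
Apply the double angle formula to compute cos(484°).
cos(484°) = cos²242° - sin²242° = -0.5592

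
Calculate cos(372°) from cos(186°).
cos(372°) = cos²186° - sin²186° = 0.9781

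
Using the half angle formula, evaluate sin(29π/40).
sin(29π/40) = √((1 - cos 29π/20)/2) = 0.7604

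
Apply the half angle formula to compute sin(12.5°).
sin(12.5°) = √((1 - cos 25°)/2) = 0.2164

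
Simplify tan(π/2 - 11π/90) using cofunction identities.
tan(π/2 - 11π/90) = cot(11π/90)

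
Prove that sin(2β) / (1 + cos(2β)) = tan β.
LHS = 2 sin β cos β / (2cos²β) = sin β/cos β = tan β = RHS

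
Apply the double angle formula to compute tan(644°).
tan(644°) = 2 tan 322° / (1 - tan²322°) = -4.011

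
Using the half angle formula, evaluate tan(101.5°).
tan(101.5°) = sin 203° / (1 + cos 203°) = -4.915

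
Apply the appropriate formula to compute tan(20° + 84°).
tan(20° + 84°) = (tan 20° + tan 84°)/(1 - tan 20° tan 84°) = -4.011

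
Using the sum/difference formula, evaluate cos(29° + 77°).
cos(29° + 77°) = cos 29° cos 77° - sin 29° sin 77° = -0.2756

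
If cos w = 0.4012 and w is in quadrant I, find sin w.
sin w = 0.916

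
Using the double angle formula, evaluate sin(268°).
sin(268°) = 2 sin 134° cos 134° = -0.9994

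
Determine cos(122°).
cos(122°) = -0.5299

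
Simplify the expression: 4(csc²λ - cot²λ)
4(csc²λ - cot²λ) = 4 (using Pythagorean identity)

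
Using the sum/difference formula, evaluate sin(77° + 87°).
sin(77° + 87°) = sin 77° cos 87° + cos 77° sin 87° = 0.2756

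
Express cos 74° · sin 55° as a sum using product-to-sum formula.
cos 74° sin 55° = (1/2)[sin(74°+55°) - sin(74°-55°)]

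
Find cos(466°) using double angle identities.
cos(466°) = cos²233° - sin²233° = -0.2756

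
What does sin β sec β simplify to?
sin β sec β = tan β (using Reciprocal + quotient)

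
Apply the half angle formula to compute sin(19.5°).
sin(19.5°) = √((1 - cos 39°)/2) = 0.3338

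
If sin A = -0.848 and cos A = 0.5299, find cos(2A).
cos(2A) = cos²A - sin²A = -0.4383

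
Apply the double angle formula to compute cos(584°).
cos(584°) = cos²292° - sin²292° = -0.7193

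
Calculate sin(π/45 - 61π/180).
sin(π/45 - 61π/180) = sin π/45 cos 61π/180 - cos π/45 sin 61π/180 = -0.8387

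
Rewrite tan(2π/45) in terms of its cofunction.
tan(2π/45) = cot(π/2 - 2π/45) = cot(41π/90)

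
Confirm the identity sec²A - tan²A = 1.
LHS = 1/cos²A - sin²A/cos²A = (1 - sin²A)/cos²A = cos²A/cos²A = 1 = RHS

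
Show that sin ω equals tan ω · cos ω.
RHS = (sin ω/cos ω) · cos ω = sin ω = LHS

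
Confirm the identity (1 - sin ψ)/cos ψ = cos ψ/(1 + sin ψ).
LHS = (1 - sin ψ)(1 + sin ψ) / (cos ψ(1 + sin ψ)) = (1 - sin²ψ) / (cos ψ(1 + sin ψ)) = cos²ψ / (cos ψ(1 + sin ψ)) = cos ψ/(1 + sin ψ) = RHS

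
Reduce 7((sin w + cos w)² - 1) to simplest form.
7((sin w + cos w)² - 1) = 7(sin(2w)) (using Pythagorean + double angle)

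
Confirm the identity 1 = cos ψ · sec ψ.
RHS = cos ψ · (1/cos ψ) = 1 = LHS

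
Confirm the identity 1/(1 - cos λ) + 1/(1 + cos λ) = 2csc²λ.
LHS = [(1 + cos λ) + (1 - cos λ)] / [(1 - cos λ)(1 + cos λ)] = 2/(1 - cos²λ) = 2/sin²λ = 2csc²λ = RHS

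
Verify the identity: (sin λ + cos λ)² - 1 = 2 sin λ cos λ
LHS = sin²λ + 2 sin λ cos λ + cos²λ - 1 = (sin²λ + cos²λ) + 2 sin λ cos λ - 1 = 1 + 2 sin λ cos λ - 1 = 2 sin λ cos λ = RHS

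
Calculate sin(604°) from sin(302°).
sin(604°) = 2 sin 302° cos 302° = -0.8988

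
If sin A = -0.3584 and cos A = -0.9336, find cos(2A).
cos(2A) = cos²A - sin²A = 0.7432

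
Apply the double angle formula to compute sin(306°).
sin(306°) = 2 sin 153° cos 153° = -0.809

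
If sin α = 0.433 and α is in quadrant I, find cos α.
cos α = 0.9014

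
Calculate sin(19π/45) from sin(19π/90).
sin(19π/45) = 2 sin 19π/90 cos 19π/90 = 0.9703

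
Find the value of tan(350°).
tan(350°) = -0.1763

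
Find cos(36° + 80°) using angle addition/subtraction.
cos(36° + 80°) = cos 36° cos 80° - sin 36° sin 80° = -0.4384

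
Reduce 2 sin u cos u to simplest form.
2 sin u cos u = sin(2u) (using Double angle)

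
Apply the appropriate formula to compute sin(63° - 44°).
sin(63° - 44°) = sin 63° cos 44° - cos 63° sin 44° = 0.3256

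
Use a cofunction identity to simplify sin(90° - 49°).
sin(90° - 49°) = cos(49°)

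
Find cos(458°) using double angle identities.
cos(458°) = 2cos²229° - 1 = -0.1392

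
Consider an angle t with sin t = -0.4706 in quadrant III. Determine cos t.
cos t = ±√(1 - sin²t) = -0.8823 (negative in QIII)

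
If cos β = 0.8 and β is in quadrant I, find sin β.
sin β = 0.6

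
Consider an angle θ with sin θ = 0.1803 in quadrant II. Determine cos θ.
cos θ = ±√(1 - sin²θ) = -0.9836 (negative in QII)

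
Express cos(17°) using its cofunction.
cos(17°) = sin(90° - 17°) = sin(73°)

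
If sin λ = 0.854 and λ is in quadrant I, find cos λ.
cos λ = 0.5203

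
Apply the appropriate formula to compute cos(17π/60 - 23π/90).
cos(17π/60 - 23π/90) = cos 17π/60 cos 23π/90 + sin 17π/60 sin 23π/90 = 0.9962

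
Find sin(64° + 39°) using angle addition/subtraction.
sin(64° + 39°) = sin 64° cos 39° + cos 64° sin 39° = 0.9744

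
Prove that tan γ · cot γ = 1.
LHS = (sin γ/cos γ) · (cos γ/sin γ) = 1 = RHS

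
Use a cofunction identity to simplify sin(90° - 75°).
sin(90° - 75°) = cos(75°)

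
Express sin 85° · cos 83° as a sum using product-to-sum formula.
sin 85° cos 83° = (1/2)[sin(85°+83°) + sin(85°-83°)]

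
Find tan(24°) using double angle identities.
tan(24°) = 2 tan 12° / (1 - tan²12°) = 0.4452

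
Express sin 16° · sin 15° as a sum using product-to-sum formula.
sin 16° sin 15° = (1/2)[cos(16°-15°) - cos(16°+15°)]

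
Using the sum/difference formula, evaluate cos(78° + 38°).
cos(78° + 38°) = cos 78° cos 38° - sin 78° sin 38° = -0.4384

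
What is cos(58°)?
cos(58°) = 0.5299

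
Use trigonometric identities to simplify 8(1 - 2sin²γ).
8(1 - 2sin²γ) = 8(cos(2γ)) (using Double angle)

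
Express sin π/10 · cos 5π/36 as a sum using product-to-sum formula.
sin π/10 cos 5π/36 = (1/2)[sin(π/10+5π/36) + sin(π/10-5π/36)]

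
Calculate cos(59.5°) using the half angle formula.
cos(59.5°) = √((1 + cos 119°)/2) = 0.5075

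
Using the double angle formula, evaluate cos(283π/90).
cos(283π/90) = cos²283π/180 - sin²283π/180 = -0.8988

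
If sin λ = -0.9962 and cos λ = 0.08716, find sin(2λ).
sin(2λ) = 2 sin λ cos λ = -0.1737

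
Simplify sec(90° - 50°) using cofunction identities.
sec(90° - 50°) = csc(50°)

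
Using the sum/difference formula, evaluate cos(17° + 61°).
cos(17° + 61°) = cos 17° cos 61° - sin 17° sin 61° = 0.2079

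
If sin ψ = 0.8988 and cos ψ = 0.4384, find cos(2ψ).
cos(2ψ) = cos²ψ - sin²ψ = -0.6156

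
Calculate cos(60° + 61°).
cos(60° + 61°) = cos 60° cos 61° - sin 60° sin 61° = -0.515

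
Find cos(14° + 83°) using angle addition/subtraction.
cos(14° + 83°) = cos 14° cos 83° - sin 14° sin 83° = -0.1219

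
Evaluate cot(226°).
cot(226°) = 0.9657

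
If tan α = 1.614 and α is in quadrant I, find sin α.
sin α = 0.8501 (using tan²α + 1 = sec²α)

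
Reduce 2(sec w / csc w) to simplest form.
2(sec w / csc w) = 2(tan w) (using Reciprocal identities)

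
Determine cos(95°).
cos(95°) = -0.08716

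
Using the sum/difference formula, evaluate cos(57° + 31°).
cos(57° + 31°) = cos 57° cos 31° - sin 57° sin 31° = 0.0349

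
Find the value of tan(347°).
tan(347°) = -0.2309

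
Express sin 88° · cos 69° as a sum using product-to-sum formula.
sin 88° cos 69° = (1/2)[sin(88°+69°) + sin(88°-69°)]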